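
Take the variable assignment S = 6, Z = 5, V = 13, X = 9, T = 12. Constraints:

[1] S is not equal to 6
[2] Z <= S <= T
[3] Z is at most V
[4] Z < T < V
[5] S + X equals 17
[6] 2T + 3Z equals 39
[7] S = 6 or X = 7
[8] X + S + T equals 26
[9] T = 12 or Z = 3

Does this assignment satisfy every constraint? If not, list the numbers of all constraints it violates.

Violated: 1, 5, and 8.

[1] S = 6, but 6 is required to differ  ✘
[2] values 5 <= 6 <= 12  ✔
[3] Z = 5, V = 13; 5 ≤ 13  ✔
[4] values 5 < 12 < 13  ✔
[5] S + X = 6 + 9 = 15, not 17  ✘
[6] 2T + 3Z = 2(12) + 3(5) = 39  ✔
[7] S = 6 = 6 (first disjunct)  ✔
[8] X + S + T = 9 + 6 + 12 = 27, not 26  ✘
[9] T = 12 = 12 (first disjunct)  ✔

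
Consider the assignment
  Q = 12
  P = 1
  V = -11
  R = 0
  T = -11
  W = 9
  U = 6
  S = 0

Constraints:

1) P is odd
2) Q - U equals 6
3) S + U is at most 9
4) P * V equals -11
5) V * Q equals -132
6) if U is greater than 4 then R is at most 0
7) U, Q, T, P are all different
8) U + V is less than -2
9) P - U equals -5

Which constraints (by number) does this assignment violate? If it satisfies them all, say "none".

1) P = 1 is odd  ✓
2) Q - U = 12 - 6 = 6  ✓
3) S + U = 0 + 6 = 6; 6 ≤ 9  ✓
4) P * V = 1 * (-11) = -11  ✓
5) V * Q = -11 * 12 = -132  ✓
6) U = 6 > 4, so we need R ≤ 0; R = 0 ≤ 0  ✓
7) values 6, 12, -11, 1 are pairwise distinct  ✓
8) U + V = 6 + (-11) = -5; -5 < -2  ✓
9) P - U = 1 - 6 = -5  ✓

No violations.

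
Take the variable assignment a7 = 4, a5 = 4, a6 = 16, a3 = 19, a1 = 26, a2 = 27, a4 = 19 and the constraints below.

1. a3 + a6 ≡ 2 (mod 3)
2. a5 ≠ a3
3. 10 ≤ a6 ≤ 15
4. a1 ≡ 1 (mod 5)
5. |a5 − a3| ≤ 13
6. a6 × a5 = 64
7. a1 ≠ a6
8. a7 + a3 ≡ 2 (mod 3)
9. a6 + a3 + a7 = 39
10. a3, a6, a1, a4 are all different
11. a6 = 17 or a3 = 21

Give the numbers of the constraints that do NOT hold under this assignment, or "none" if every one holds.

1. a3 + a6 = 35; 35 mod 3 = 2 — holds.
2. a5 = 4, a3 = 19; distinct — holds.
3. a6 = 16 is outside [10, 15] — fails.
4. 26 mod 5 = 1 — holds.
5. |4 − 19| = 15; 15 > 13, exceeds bound 13 — fails.
6. a6 × a5 = 16 × 4 = 64 — holds.
7. a1 = 26, a6 = 16; distinct — holds.
8. a7 + a3 = 23; 23 mod 3 = 2 — holds.
9. a6 + a3 + a7 = 16 + 19 + 4 = 39 — holds.
10. a3 = a4 = 19, not all different — fails.
11. a6 = 16 ≠ 17 and a3 = 19 ≠ 21; both disjuncts false — fails.

No — constraints 3, 5, 10, 11 are not satisfied.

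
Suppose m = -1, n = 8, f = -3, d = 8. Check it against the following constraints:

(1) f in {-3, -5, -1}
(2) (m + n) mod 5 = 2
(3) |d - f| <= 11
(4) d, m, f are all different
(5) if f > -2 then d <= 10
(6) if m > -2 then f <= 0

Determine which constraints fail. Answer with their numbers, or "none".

(1) f = -3 is in {-3, -5, -1}  OK
(2) m + n = 7; 7 mod 5 = 2  OK
(3) |8 - (-3)| = 11; 11 ≤ 11  OK
(4) values 8, -1, -3 are pairwise distinct  OK
(5) f = -3, not > -2; antecedent false, conditional vacuously true  OK
(6) m = -1 > -2, so we need f ≤ 0; f = -3 ≤ 0  OK

None — every constraint holds.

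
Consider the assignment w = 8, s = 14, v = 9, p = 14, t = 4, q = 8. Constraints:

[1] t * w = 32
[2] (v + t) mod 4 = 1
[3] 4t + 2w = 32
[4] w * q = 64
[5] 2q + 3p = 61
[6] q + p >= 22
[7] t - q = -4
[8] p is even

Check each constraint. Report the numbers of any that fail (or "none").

The assignment fails constraint 5.

[1] t * w = 4 * 8 = 32 — holds.
[2] v + t = 13; 13 mod 4 = 1 — holds.
[3] 4t + 2w = 4(4) + 2(8) = 32 — holds.
[4] w * q = 8 * 8 = 64 — holds.
[5] 2q + 3p = 2(8) + 3(14) = 58, not 61 — does not hold.
[6] q + p = 8 + 14 = 22; 22 ≥ 22 — holds.
[7] t - q = 4 - 8 = -4 — holds.
[8] p = 14 is even — holds.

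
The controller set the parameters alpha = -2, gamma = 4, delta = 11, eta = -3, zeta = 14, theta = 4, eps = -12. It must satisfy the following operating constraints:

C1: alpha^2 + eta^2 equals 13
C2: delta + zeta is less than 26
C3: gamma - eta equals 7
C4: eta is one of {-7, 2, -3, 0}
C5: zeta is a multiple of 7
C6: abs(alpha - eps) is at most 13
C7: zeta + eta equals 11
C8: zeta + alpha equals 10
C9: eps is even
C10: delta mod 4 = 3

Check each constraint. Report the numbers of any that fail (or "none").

The assignment fails constraint 8.

C1: alpha^2 + eta^2 = (-2)^2 + (-3)^2 = 4 + 9 = 13 — satisfied.
C2: delta + zeta = 11 + 14 = 25; 25 < 26 — satisfied.
C3: gamma - eta = 4 - (-3) = 7 — satisfied.
C4: eta = -3 is in {-7, 2, -3, 0} — satisfied.
C5: 14 / 7 = 2, so 7 divides 14 — satisfied.
C6: abs(-2 - (-12)) = 10; 10 ≤ 13 — satisfied.
C7: zeta + eta = 14 + (-3) = 11 — satisfied.
C8: zeta + alpha = 14 + (-2) = 12, not 10 — violated.
C9: eps = -12 is even — satisfied.
C10: 11 mod 4 = 3 — satisfied.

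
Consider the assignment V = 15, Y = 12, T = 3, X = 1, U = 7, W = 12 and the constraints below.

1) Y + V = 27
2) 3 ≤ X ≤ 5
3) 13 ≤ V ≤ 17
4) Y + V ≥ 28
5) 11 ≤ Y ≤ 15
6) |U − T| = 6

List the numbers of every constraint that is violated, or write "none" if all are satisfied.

1) Y + V = 12 + 15 = 27  yes
2) X = 1 is outside [3, 5]  no
3) V = 15 lies in [13, 17]  yes
4) Y + V = 12 + 15 = 27; 27 < 28, bound 28 not met  no
5) Y = 12 lies in [11, 15]  yes
6) |7 − 3| = 4, not 6  no

The assignment fails constraints 2, 4, 6.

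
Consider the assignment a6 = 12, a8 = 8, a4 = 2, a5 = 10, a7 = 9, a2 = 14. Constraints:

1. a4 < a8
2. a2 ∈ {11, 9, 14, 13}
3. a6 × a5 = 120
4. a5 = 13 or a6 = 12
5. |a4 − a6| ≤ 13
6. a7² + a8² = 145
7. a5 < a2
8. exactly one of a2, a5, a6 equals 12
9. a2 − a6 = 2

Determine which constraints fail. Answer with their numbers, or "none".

1. a4 = 2, a8 = 8; 2 < 8 — holds.
2. a2 = 14 is in {11, 9, 14, 13} — holds.
3. a6 × a5 = 12 × 10 = 120 — holds.
4. a5 = 10 ≠ 13, but a6 = 12 = 12 (second disjunct) — holds.
5. |2 − 12| = 10; 10 ≤ 13 — holds.
6. a7² + a8² = 9² + 8² = 81 + 64 = 145 — holds.
7. a5 = 10, a2 = 14; 10 < 14 — holds.
8. a2=14, a5=10, a6=12; 1 of them equals 12 — holds.
9. a2 − a6 = 14 − 12 = 2 — holds.

No violations.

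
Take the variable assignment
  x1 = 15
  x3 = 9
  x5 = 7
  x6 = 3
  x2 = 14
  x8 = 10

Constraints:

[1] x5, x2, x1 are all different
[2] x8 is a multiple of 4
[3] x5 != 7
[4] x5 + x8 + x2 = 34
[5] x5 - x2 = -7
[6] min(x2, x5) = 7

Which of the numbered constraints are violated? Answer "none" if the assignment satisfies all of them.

[1] values 7, 14, 15 are pairwise distinct — holds.
[2] 10 = 4*2 + 2, so 4 does not divide 10 — fails.
[3] x5 = 7, but 7 is required to differ — fails.
[4] x5 + x8 + x2 = 7 + 10 + 14 = 31, not 34 — fails.
[5] x5 - x2 = 7 - 14 = -7 — holds.
[6] min(14, 7) = 7 — holds.

The assignment fails constraints 2, 3, 4.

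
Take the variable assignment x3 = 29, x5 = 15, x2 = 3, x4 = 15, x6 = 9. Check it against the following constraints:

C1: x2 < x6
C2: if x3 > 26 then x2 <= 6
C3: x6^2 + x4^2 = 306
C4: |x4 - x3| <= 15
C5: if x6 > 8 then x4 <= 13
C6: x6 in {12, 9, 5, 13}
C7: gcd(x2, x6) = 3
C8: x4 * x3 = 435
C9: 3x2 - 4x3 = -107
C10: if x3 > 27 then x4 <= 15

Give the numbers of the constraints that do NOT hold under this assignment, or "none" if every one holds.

C1: x2 = 3, x6 = 9; 3 < 9 — satisfied.
C2: x3 = 29 > 26, so we need x2 ≤ 6; x2 = 3 ≤ 6 — satisfied.
C3: x6^2 + x4^2 = 9^2 + 15^2 = 81 + 225 = 306 — satisfied.
C4: |15 - 29| = 14; 14 ≤ 15 — satisfied.
C5: x6 = 9 > 8, so we need x4 ≤ 13; but x4 = 15 > 13 — violated.
C6: x6 = 9 is in {12, 9, 5, 13} — satisfied.
C7: gcd(3, 9) = 3 — satisfied.
C8: x4 * x3 = 15 * 29 = 435 — satisfied.
C9: 3x2 - 4x3 = 3(3) - 4(29) = -107 — satisfied.
C10: x3 = 29 > 27, so we need x4 ≤ 15; x4 = 15 ≤ 15 — satisfied.

Constraint 5 is violated.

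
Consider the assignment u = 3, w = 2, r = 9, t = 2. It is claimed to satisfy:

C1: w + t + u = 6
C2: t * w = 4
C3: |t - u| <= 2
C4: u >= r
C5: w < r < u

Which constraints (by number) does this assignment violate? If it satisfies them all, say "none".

C1: w + t + u = 2 + 2 + 3 = 7, not 6 — does not hold.
C2: t * w = 2 * 2 = 4 — holds.
C3: |2 - 3| = 1; 1 ≤ 2 — holds.
C4: u = 3, r = 9; 3 < 9 (want ≥) — does not hold.
C5: values 2, 9, 3; r = 9 is not < u = 3 — does not hold.

Constraints 1, 4, 5 do not hold.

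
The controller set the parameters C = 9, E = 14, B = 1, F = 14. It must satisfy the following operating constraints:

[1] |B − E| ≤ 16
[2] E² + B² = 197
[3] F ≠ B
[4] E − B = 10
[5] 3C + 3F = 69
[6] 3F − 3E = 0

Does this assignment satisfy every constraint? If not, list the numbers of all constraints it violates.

[1] |1 − 14| = 13; 13 ≤ 16 — holds.
[2] E² + B² = 14² + 1² = 196 + 1 = 197 — holds.
[3] F = 14, B = 1; distinct — holds.
[4] E − B = 14 − 1 = 13, not 10 — does not hold.
[5] 3C + 3F = 3(9) + 3(14) = 69 — holds.
[6] 3F − 3E = 3(14) − 3(14) = 0 — holds.

Violated: 4.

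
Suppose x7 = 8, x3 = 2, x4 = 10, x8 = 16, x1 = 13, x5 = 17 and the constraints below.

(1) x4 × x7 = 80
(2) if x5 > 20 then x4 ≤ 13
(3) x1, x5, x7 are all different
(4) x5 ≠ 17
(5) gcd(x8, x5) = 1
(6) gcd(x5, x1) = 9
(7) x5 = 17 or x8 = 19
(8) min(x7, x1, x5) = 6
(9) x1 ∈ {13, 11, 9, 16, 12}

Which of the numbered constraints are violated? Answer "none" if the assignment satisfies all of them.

(1) x4 × x7 = 10 × 8 = 80 — OK.
(2) x5 = 17, not > 20; antecedent false, conditional vacuously true — OK.
(3) values 13, 17, 8 are pairwise distinct — OK.
(4) x5 = 17, but 17 is required to differ — violated.
(5) gcd(16, 17) = 1 — OK.
(6) gcd(17, 13) = 1, not 9 — violated.
(7) x5 = 17 = 17 (first disjunct) — OK.
(8) min(8, 13, 17) = 8, not 6 — violated.
(9) x1 = 13 is in {13, 11, 9, 16, 12} — OK.

Constraints 4, 6, and 8 are violated.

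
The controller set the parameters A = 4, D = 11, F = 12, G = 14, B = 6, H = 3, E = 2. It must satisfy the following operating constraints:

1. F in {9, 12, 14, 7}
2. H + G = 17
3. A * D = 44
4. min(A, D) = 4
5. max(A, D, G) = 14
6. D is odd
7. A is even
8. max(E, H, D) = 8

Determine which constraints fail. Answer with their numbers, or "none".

The assignment fails constraint 8.

1. F = 12 is in {9, 12, 14, 7} — holds.
2. H + G = 3 + 14 = 17 — holds.
3. A * D = 4 * 11 = 44 — holds.
4. min(4, 11) = 4 — holds.
5. max(4, 11, 14) = 14 — holds.
6. D = 11 is odd — holds.
7. A = 4 is even — holds.
8. max(2, 3, 11) = 11, not 8 — does not hold.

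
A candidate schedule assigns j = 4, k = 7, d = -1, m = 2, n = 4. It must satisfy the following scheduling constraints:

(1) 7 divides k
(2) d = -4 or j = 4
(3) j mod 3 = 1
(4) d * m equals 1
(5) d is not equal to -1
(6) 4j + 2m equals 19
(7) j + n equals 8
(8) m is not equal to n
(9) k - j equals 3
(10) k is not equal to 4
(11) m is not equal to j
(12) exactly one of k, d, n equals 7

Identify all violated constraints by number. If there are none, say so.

(1) 7 / 7 = 1, so 7 divides 7 — holds.
(2) d = -1 ≠ -4, but j = 4 = 4 (second disjunct) — holds.
(3) 4 mod 3 = 1 — holds.
(4) d * m = -1 * 2 = -2, not 1 — does not hold.
(5) d = -1, but -1 is required to differ — does not hold.
(6) 4j + 2m = 4(4) + 2(2) = 20, not 19 — does not hold.
(7) j + n = 4 + 4 = 8 — holds.
(8) m = 2, n = 4; distinct — holds.
(9) k - j = 7 - 4 = 3 — holds.
(10) k = 7, and 7 ≠ 4 — holds.
(11) m = 2, j = 4; distinct — holds.
(12) k=7, d=-1, n=4; 1 of them equals 7 — holds.

No — constraints 4, 5, and 6 are not satisfied.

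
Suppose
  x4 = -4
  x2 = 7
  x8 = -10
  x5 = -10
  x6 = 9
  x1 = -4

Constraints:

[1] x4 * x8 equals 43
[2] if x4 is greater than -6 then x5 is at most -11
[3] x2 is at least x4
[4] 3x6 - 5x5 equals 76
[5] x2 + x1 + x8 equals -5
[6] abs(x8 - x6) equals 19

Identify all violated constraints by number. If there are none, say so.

Constraints 1, 2, 4, and 5 do not hold.

[1] x4 * x8 = -4 * (-10) = 40, not 43 — violated.
[2] x4 = -4 > -6, so we need x5 ≤ -11; but x5 = -10 > -11 — violated.
[3] x2 = 7, x4 = -4; 7 ≥ -4 — satisfied.
[4] 3x6 - 5x5 = 3(9) - 5(-10) = 77, not 76 — violated.
[5] x2 + x1 + x8 = 7 + (-4) + (-10) = -7, not -5 — violated.
[6] abs(-10 - 9) = 19 — satisfied.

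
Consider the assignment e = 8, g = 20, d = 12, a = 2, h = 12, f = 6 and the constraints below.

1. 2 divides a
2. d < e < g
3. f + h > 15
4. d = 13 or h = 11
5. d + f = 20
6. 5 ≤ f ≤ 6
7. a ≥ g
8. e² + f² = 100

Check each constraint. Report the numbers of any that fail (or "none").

The assignment fails constraints 2, 4, 5, 7.

1. 2 / 2 = 1, so 2 divides 2  yes
2. values 12, 8, 20; d = 12 is not < e = 8  no
3. f + h = 6 + 12 = 18; 18 > 15  yes
4. d = 12 ≠ 13 and h = 12 ≠ 11; both disjuncts false  no
5. d + f = 12 + 6 = 18, not 20  no
6. f = 6 lies in [5, 6]  yes
7. a = 2, g = 20; 2 < 20 (want ≥)  no
8. e² + f² = 8² + 6² = 64 + 36 = 100  yes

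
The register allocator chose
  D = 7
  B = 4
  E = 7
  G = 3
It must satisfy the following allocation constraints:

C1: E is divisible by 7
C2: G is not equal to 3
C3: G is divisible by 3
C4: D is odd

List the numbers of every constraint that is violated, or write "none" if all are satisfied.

The assignment fails constraint 2.

C1: 7 / 7 = 1, so 7 divides 7  true
C2: G = 3, but 3 is required to differ  false
C3: 3 / 3 = 1, so 3 divides 3  true
C4: D = 7 is odd  true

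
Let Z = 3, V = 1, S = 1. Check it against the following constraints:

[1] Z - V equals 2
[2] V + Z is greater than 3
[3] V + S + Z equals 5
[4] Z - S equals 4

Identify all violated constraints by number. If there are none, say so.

No — constraint 4 is not satisfied.

[1] Z - V = 3 - 1 = 2 — OK.
[2] V + Z = 1 + 3 = 4; 4 > 3 — OK.
[3] V + S + Z = 1 + 1 + 3 = 5 — OK.
[4] Z - S = 3 - 1 = 2, not 4 — violated.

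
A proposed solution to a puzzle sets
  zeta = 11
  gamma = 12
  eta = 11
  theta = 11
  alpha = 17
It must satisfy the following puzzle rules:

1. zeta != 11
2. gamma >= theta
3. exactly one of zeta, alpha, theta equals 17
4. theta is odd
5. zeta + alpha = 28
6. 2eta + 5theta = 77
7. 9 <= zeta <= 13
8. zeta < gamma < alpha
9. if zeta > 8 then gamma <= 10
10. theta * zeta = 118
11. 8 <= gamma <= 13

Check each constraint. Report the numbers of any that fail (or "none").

1. zeta = 11, but 11 is required to differ — fails.
2. gamma = 12, theta = 11; 12 ≥ 11 — holds.
3. zeta=11, alpha=17, theta=11; 1 of them equals 17 — holds.
4. theta = 11 is odd — holds.
5. zeta + alpha = 11 + 17 = 28 — holds.
6. 2eta + 5theta = 2(11) + 5(11) = 77 — holds.
7. zeta = 11 lies in [9, 13] — holds.
8. values 11 < 12 < 17 — holds.
9. zeta = 11 > 8, so we need gamma ≤ 10; but gamma = 12 > 10 — fails.
10. theta * zeta = 11 * 11 = 121, not 118 — fails.
11. gamma = 12 lies in [8, 13] — holds.

The assignment fails constraints 1, 9, and 10.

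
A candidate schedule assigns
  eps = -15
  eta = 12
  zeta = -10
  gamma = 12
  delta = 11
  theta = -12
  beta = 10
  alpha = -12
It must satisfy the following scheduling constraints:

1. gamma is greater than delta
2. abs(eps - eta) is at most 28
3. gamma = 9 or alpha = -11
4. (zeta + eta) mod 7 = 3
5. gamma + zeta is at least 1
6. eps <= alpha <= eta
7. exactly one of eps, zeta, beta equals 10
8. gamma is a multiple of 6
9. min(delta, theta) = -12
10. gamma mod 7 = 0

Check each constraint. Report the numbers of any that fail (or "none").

1. gamma = 12, delta = 11; 12 > 11  ✔
2. abs(-15 - 12) = 27; 27 ≤ 28  ✔
3. gamma = 12 ≠ 9 and alpha = -12 ≠ -11; both disjuncts false  ✘
4. zeta + eta = 2; 2 mod 7 = 2, not 3  ✘
5. gamma + zeta = 12 + (-10) = 2; 2 ≥ 1  ✔
6. values -15 <= -12 <= 12  ✔
7. eps=-15, zeta=-10, beta=10; 1 of them equals 10  ✔
8. 12 / 6 = 2, so 6 divides 12  ✔
9. min(11, -12) = -12  ✔
10. 12 mod 7 = 5, not 0  ✘

No — constraints 3, 4, and 10 are not satisfied.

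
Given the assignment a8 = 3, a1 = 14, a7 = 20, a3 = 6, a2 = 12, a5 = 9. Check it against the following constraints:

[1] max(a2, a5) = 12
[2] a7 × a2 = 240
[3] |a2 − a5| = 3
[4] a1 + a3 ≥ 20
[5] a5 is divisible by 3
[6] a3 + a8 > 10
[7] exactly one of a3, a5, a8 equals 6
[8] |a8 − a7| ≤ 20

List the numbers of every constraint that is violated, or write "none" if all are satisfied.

[1] max(12, 9) = 12  OK
[2] a7 × a2 = 20 × 12 = 240  OK
[3] |12 − 9| = 3  OK
[4] a1 + a3 = 14 + 6 = 20; 20 ≥ 20  OK
[5] 9 / 3 = 3, so 3 divides 9  OK
[6] a3 + a8 = 6 + 3 = 9; 9 ≤ 10, bound 10 not met  FAIL
[7] a3=6, a5=9, a8=3; 1 of them equals 6  OK
[8] |3 − 20| = 17; 17 ≤ 20  OK

Violated: 6.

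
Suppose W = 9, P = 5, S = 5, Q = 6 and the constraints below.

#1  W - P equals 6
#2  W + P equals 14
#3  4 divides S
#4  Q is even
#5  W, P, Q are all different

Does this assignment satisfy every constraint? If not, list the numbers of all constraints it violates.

Violated: 1, 3.

#1 W - P = 9 - 5 = 4, not 6  no
#2 W + P = 9 + 5 = 14  yes
#3 5 = 4*1 + 1, so 4 does not divide 5  no
#4 Q = 6 is even  yes
#5 values 9, 5, 6 are pairwise distinct  yes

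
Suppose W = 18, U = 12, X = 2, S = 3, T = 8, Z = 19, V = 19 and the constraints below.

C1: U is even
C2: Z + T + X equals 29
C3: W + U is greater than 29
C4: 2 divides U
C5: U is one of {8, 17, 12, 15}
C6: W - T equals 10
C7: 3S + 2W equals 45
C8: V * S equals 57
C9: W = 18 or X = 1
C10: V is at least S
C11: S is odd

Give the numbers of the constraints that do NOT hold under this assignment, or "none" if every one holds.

C1: U = 12 is even — satisfied.
C2: Z + T + X = 19 + 8 + 2 = 29 — satisfied.
C3: W + U = 18 + 12 = 30; 30 > 29 — satisfied.
C4: 12 / 2 = 6, so 2 divides 12 — satisfied.
C5: U = 12 is in {8, 17, 12, 15} — satisfied.
C6: W - T = 18 - 8 = 10 — satisfied.
C7: 3S + 2W = 3(3) + 2(18) = 45 — satisfied.
C8: V * S = 19 * 3 = 57 — satisfied.
C9: W = 18 = 18 (first disjunct) — satisfied.
C10: V = 19, S = 3; 19 ≥ 3 — satisfied.
C11: S = 3 is odd — satisfied.

Yes — all constraints hold.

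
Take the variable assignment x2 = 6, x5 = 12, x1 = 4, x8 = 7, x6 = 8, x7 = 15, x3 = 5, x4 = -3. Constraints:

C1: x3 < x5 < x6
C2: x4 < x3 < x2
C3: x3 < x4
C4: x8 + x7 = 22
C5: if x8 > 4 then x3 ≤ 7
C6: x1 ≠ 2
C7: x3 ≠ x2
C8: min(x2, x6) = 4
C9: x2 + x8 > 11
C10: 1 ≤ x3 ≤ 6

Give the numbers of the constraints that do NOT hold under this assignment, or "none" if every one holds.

Constraints 1, 3, and 8 are violated.

C1: values 5, 12, 8; x5 = 12 is not < x6 = 8 — does not hold.
C2: values -3 < 5 < 6 — holds.
C3: x3 = 5, x4 = -3; 5 ≥ -3 (want <) — does not hold.
C4: x8 + x7 = 7 + 15 = 22 — holds.
C5: x8 = 7 > 4, so we need x3 ≤ 7; x3 = 5 ≤ 7 — holds.
C6: x1 = 4, and 4 ≠ 2 — holds.
C7: x3 = 5, x2 = 6; distinct — holds.
C8: min(6, 8) = 6, not 4 — does not hold.
C9: x2 + x8 = 6 + 7 = 13; 13 > 11 — holds.
C10: x3 = 5 lies in [1, 6] — holds.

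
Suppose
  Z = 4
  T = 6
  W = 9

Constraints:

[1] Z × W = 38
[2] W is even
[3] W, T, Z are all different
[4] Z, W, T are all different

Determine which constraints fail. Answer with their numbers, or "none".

Constraints 1 and 2 are violated.

[1] Z × W = 4 × 9 = 36, not 38 — does not hold.
[2] W = 9 is odd — does not hold.
[3] values 9, 6, 4 are pairwise distinct — holds.
[4] values 4, 9, 6 are pairwise distinct — holds.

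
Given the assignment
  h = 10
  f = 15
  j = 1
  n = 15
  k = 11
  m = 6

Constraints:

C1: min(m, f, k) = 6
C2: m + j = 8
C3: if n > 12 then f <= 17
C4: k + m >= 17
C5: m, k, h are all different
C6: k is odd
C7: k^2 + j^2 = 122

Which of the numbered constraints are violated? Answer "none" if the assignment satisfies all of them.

C1: min(6, 15, 11) = 6 — holds.
C2: m + j = 6 + 1 = 7, not 8 — fails.
C3: n = 15 > 12, so we need f ≤ 17; f = 15 ≤ 17 — holds.
C4: k + m = 11 + 6 = 17; 17 ≥ 17 — holds.
C5: values 6, 11, 10 are pairwise distinct — holds.
C6: k = 11 is odd — holds.
C7: k^2 + j^2 = 11^2 + 1^2 = 121 + 1 = 122 — holds.

Violated: 2.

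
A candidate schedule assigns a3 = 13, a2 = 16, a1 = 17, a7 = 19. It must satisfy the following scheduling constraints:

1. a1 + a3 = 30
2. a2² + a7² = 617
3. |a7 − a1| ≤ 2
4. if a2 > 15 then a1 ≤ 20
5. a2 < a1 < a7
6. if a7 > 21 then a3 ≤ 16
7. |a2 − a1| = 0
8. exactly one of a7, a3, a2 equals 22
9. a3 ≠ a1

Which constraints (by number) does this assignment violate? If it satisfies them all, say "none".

1. a1 + a3 = 17 + 13 = 30 — holds.
2. a2² + a7² = 16² + 19² = 256 + 361 = 617 — holds.
3. |19 − 17| = 2; 2 ≤ 2 — holds.
4. a2 = 16 > 15, so we need a1 ≤ 20; a1 = 17 ≤ 20 — holds.
5. values 16 < 17 < 19 — holds.
6. a7 = 19, not > 21; antecedent false, conditional vacuously true — holds.
7. |16 − 17| = 1, not 0 — fails.
8. a7=19, a3=13, a2=16; 0 of them equal 22, not exactly one — fails.
9. a3 = 13, a1 = 17; distinct — holds.

No — constraints 7, 8 are not satisfied.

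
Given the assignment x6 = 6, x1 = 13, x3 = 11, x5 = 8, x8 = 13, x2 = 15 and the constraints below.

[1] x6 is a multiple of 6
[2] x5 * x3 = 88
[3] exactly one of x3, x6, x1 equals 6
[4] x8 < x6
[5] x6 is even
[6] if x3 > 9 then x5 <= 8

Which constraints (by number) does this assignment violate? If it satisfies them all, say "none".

Violated: 4.

[1] 6 / 6 = 1, so 6 divides 6 — holds.
[2] x5 * x3 = 8 * 11 = 88 — holds.
[3] x3=11, x6=6, x1=13; 1 of them equals 6 — holds.
[4] x8 = 13, x6 = 6; 13 ≥ 6 (want <) — fails.
[5] x6 = 6 is even — holds.
[6] x3 = 11 > 9, so we need x5 ≤ 8; x5 = 8 ≤ 8 — holds.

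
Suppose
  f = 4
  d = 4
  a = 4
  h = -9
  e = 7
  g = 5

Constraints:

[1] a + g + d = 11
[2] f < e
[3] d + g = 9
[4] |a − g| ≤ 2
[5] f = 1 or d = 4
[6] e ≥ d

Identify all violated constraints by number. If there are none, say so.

Violated: 1.

[1] a + g + d = 4 + 5 + 4 = 13, not 11 — violated.
[2] f = 4, e = 7; 4 < 7 — OK.
[3] d + g = 4 + 5 = 9 — OK.
[4] |4 − 5| = 1; 1 ≤ 2 — OK.
[5] f = 4 ≠ 1, but d = 4 = 4 (second disjunct) — OK.
[6] e = 7, d = 4; 7 ≥ 4 — OK.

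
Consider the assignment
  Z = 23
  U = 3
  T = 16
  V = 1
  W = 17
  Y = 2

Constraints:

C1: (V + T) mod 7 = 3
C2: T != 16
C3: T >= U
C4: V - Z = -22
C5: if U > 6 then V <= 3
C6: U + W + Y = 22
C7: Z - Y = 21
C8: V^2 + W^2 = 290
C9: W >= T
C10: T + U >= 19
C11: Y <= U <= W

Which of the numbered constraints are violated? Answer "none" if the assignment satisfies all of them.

Constraint 2 does not hold.

C1: V + T = 17; 17 mod 7 = 3 — holds.
C2: T = 16, but 16 is required to differ — does not hold.
C3: T = 16, U = 3; 16 ≥ 3 — holds.
C4: V - Z = 1 - 23 = -22 — holds.
C5: U = 3, not > 6; antecedent false, conditional vacuously true — holds.
C6: U + W + Y = 3 + 17 + 2 = 22 — holds.
C7: Z - Y = 23 - 2 = 21 — holds.
C8: V^2 + W^2 = 1^2 + 17^2 = 1 + 289 = 290 — holds.
C9: W = 17, T = 16; 17 ≥ 16 — holds.
C10: T + U = 16 + 3 = 19; 19 ≥ 19 — holds.
C11: values 2 <= 3 <= 17 — holds.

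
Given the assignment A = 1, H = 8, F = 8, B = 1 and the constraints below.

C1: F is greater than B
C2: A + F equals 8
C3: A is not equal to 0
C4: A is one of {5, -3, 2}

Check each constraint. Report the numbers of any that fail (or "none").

C1: F = 8, B = 1; 8 > 1  ✓
C2: A + F = 1 + 8 = 9, not 8  ✗
C3: A = 1, and 1 ≠ 0  ✓
C4: A = 1 is not in {5, -3, 2}  ✗

Constraints 2, 4 are violated.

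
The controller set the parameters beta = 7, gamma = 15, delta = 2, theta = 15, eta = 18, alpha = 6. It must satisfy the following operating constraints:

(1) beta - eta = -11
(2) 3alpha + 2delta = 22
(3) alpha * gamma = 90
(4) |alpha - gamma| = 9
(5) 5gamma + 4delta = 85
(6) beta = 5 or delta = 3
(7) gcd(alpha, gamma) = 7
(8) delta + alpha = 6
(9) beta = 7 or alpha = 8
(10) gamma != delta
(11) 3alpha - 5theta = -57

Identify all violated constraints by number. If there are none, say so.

(1) beta - eta = 7 - 18 = -11  ✔
(2) 3alpha + 2delta = 3(6) + 2(2) = 22  ✔
(3) alpha * gamma = 6 * 15 = 90  ✔
(4) |6 - 15| = 9  ✔
(5) 5gamma + 4delta = 5(15) + 4(2) = 83, not 85  ✘
(6) beta = 7 ≠ 5 and delta = 2 ≠ 3; both disjuncts false  ✘
(7) gcd(6, 15) = 3, not 7  ✘
(8) delta + alpha = 2 + 6 = 8, not 6  ✘
(9) beta = 7 = 7 (first disjunct)  ✔
(10) gamma = 15, delta = 2; distinct  ✔
(11) 3alpha - 5theta = 3(6) - 5(15) = -57  ✔

Constraints 5, 6, 7, and 8 do not hold.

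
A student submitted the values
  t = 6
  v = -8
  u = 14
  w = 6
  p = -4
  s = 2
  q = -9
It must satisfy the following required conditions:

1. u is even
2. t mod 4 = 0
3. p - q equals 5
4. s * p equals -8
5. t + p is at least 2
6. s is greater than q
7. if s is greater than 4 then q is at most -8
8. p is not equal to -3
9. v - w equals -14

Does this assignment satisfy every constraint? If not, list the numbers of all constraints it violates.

1. u = 14 is even  ✓
2. 6 mod 4 = 2, not 0  ✗
3. p - q = -4 - (-9) = 5  ✓
4. s * p = 2 * (-4) = -8  ✓
5. t + p = 6 + (-4) = 2; 2 ≥ 2  ✓
6. s = 2, q = -9; 2 > -9  ✓
7. s = 2, not > 4; antecedent false, conditional vacuously true  ✓
8. p = -4, and -4 ≠ -3  ✓
9. v - w = -8 - 6 = -14  ✓

Violated: 2.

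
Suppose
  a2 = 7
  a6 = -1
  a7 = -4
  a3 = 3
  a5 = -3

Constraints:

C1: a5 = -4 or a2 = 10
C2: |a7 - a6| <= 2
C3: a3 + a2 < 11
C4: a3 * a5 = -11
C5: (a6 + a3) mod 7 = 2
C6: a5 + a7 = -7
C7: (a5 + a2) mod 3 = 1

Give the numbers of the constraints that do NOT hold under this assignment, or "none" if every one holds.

Violated: 1, 2, and 4.

C1: a5 = -3 ≠ -4 and a2 = 7 ≠ 10; both disjuncts false — violated.
C2: |-4 - (-1)| = 3; 3 > 2, exceeds bound 2 — violated.
C3: a3 + a2 = 3 + 7 = 10; 10 < 11 — satisfied.
C4: a3 * a5 = 3 * (-3) = -9, not -11 — violated.
C5: a6 + a3 = 2; 2 mod 7 = 2 — satisfied.
C6: a5 + a7 = -3 + (-4) = -7 — satisfied.
C7: a5 + a2 = 4; 4 mod 3 = 1 — satisfied.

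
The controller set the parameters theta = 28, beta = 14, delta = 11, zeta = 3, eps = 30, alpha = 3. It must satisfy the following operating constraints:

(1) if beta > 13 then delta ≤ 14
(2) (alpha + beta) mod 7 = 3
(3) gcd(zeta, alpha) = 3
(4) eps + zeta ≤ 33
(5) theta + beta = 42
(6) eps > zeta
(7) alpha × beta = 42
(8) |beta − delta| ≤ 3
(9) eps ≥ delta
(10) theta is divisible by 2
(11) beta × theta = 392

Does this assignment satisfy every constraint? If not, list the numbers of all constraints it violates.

No violations.

(1) beta = 14 > 13, so we need delta ≤ 14; delta = 11 ≤ 14 — holds.
(2) alpha + beta = 17; 17 mod 7 = 3 — holds.
(3) gcd(3, 3) = 3 — holds.
(4) eps + zeta = 30 + 3 = 33; 33 ≤ 33 — holds.
(5) theta + beta = 28 + 14 = 42 — holds.
(6) eps = 30, zeta = 3; 30 > 3 — holds.
(7) alpha × beta = 3 × 14 = 42 — holds.
(8) |14 − 11| = 3; 3 ≤ 3 — holds.
(9) eps = 30, delta = 11; 30 ≥ 11 — holds.
(10) 28 / 2 = 14, so 2 divides 28 — holds.
(11) beta × theta = 14 × 28 = 392 — holds.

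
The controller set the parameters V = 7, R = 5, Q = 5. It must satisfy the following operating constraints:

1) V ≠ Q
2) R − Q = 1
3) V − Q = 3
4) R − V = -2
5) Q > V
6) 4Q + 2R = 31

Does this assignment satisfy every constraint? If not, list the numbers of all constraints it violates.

1) V = 7, Q = 5; distinct  true
2) R − Q = 5 − 5 = 0, not 1  false
3) V − Q = 7 − 5 = 2, not 3  false
4) R − V = 5 − 7 = -2  true
5) Q = 5, V = 7; 5 ≤ 7 (want >)  false
6) 4Q + 2R = 4(5) + 2(5) = 30, not 31  false

Constraints 2, 3, 5, and 6 are violated.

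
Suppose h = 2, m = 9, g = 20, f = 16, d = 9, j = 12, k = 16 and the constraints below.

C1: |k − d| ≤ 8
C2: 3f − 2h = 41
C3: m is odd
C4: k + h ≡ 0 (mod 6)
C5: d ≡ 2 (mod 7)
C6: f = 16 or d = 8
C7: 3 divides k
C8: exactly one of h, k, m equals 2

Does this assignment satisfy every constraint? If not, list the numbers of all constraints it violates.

C1: |16 − 9| = 7; 7 ≤ 8 — satisfied.
C2: 3f − 2h = 3(16) − 2(2) = 44, not 41 — violated.
C3: m = 9 is odd — satisfied.
C4: k + h = 18; 18 mod 6 = 0 — satisfied.
C5: 9 mod 7 = 2 — satisfied.
C6: f = 16 = 16 (first disjunct) — satisfied.
C7: 16 = 3×5 + 1, so 3 does not divide 16 — violated.
C8: h=2, k=16, m=9; 1 of them equals 2 — satisfied.

The assignment fails constraints 2 and 7.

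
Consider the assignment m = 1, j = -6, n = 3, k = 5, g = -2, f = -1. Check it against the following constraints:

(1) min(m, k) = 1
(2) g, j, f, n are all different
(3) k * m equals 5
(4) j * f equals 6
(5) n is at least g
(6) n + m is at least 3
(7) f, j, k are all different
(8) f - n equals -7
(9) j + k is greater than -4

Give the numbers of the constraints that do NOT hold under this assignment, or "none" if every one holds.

The assignment fails constraint 8.

(1) min(1, 5) = 1 — satisfied.
(2) values -2, -6, -1, 3 are pairwise distinct — satisfied.
(3) k * m = 5 * 1 = 5 — satisfied.
(4) j * f = -6 * (-1) = 6 — satisfied.
(5) n = 3, g = -2; 3 ≥ -2 — satisfied.
(6) n + m = 3 + 1 = 4; 4 ≥ 3 — satisfied.
(7) values -1, -6, 5 are pairwise distinct — satisfied.
(8) f - n = -1 - 3 = -4, not -7 — violated.
(9) j + k = -6 + 5 = -1; -1 > -4 — satisfied.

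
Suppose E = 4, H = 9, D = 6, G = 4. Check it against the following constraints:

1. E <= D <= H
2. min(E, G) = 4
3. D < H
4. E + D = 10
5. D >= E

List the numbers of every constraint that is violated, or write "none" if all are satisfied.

1. values 4 <= 6 <= 9 — holds.
2. min(4, 4) = 4 — holds.
3. D = 6, H = 9; 6 < 9 — holds.
4. E + D = 4 + 6 = 10 — holds.
5. D = 6, E = 4; 6 ≥ 4 — holds.

All constraints are satisfied.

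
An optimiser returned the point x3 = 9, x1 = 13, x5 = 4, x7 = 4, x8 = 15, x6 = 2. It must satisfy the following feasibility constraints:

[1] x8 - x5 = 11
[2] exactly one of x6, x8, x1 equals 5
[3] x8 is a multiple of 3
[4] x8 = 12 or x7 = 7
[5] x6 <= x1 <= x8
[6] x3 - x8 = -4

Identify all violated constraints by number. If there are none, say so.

[1] x8 - x5 = 15 - 4 = 11 — satisfied.
[2] x6=2, x8=15, x1=13; 0 of them equal 5, not exactly one — violated.
[3] 15 / 3 = 5, so 3 divides 15 — satisfied.
[4] x8 = 15 ≠ 12 and x7 = 4 ≠ 7; both disjuncts false — violated.
[5] values 2 <= 13 <= 15 — satisfied.
[6] x3 - x8 = 9 - 15 = -6, not -4 — violated.

No — constraints 2, 4, and 6 are not satisfied.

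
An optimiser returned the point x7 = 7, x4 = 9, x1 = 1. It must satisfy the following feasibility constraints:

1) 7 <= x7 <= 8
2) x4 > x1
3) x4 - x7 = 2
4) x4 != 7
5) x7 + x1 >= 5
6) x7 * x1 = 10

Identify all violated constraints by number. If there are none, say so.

Violated: 6.

1) x7 = 7 lies in [7, 8] — OK.
2) x4 = 9, x1 = 1; 9 > 1 — OK.
3) x4 - x7 = 9 - 7 = 2 — OK.
4) x4 = 9, and 9 ≠ 7 — OK.
5) x7 + x1 = 7 + 1 = 8; 8 ≥ 5 — OK.
6) x7 * x1 = 7 * 1 = 7, not 10 — violated.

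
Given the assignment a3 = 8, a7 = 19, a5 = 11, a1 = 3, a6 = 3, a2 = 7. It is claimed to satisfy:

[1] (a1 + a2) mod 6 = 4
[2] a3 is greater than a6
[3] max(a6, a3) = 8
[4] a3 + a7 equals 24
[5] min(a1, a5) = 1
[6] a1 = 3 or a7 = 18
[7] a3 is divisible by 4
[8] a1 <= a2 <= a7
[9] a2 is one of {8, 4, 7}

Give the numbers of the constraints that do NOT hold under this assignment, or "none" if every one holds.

Violated: 4, 5.

[1] a1 + a2 = 10; 10 mod 6 = 4 — holds.
[2] a3 = 8, a6 = 3; 8 > 3 — holds.
[3] max(3, 8) = 8 — holds.
[4] a3 + a7 = 8 + 19 = 27, not 24 — fails.
[5] min(3, 11) = 3, not 1 — fails.
[6] a1 = 3 = 3 (first disjunct) — holds.
[7] 8 / 4 = 2, so 4 divides 8 — holds.
[8] values 3 <= 7 <= 19 — holds.
[9] a2 = 7 is in {8, 4, 7} — holds.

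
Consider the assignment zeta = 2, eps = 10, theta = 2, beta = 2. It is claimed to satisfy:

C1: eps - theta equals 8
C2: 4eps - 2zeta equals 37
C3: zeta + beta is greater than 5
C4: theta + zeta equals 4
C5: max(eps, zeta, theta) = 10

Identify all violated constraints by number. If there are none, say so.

C1: eps - theta = 10 - 2 = 8  ✓
C2: 4eps - 2zeta = 4(10) - 2(2) = 36, not 37  ✗
C3: zeta + beta = 2 + 2 = 4; 4 ≤ 5, bound 5 not met  ✗
C4: theta + zeta = 2 + 2 = 4  ✓
C5: max(10, 2, 2) = 10  ✓

Constraints 2 and 3 are violated.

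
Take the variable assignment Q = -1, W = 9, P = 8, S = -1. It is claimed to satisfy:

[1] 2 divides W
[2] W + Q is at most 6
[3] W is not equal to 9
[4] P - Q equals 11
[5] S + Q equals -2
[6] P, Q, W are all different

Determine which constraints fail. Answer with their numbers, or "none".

The assignment fails constraints 1, 2, 3, 4.

[1] 9 = 2*4 + 1, so 2 does not divide 9 — violated.
[2] W + Q = 9 + (-1) = 8; 8 > 6, bound 6 not met — violated.
[3] W = 9, but 9 is required to differ — violated.
[4] P - Q = 8 - (-1) = 9, not 11 — violated.
[5] S + Q = -1 + (-1) = -2 — satisfied.
[6] values 8, -1, 9 are pairwise distinct — satisfied.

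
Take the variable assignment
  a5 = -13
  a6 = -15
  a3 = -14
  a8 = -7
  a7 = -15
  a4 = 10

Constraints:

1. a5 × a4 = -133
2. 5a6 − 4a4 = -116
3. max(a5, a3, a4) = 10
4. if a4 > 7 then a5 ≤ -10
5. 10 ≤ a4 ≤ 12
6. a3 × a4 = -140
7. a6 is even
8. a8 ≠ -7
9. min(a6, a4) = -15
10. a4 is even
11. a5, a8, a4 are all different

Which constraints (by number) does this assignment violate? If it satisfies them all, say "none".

1. a5 × a4 = -13 × 10 = -130, not -133  false
2. 5a6 − 4a4 = 5(-15) − 4(10) = -115, not -116  false
3. max(-13, -14, 10) = 10  true
4. a4 = 10 > 7, so we need a5 ≤ -10; a5 = -13 ≤ -10  true
5. a4 = 10 lies in [10, 12]  true
6. a3 × a4 = -14 × 10 = -140  true
7. a6 = -15 is odd  false
8. a8 = -7, but -7 is required to differ  false
9. min(-15, 10) = -15  true
10. a4 = 10 is even  true
11. values -13, -7, 10 are pairwise distinct  true

No — constraints 1, 2, 7, 8 are not satisfied.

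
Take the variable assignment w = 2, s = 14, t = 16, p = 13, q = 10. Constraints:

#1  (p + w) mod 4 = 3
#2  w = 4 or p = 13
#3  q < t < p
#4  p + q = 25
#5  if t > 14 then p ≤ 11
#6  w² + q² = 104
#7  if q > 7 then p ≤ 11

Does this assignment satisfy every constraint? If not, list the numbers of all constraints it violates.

No — constraints 3, 4, 5, and 7 are not satisfied.

#1 p + w = 15; 15 mod 4 = 3  true
#2 w = 2 ≠ 4, but p = 13 = 13 (second disjunct)  true
#3 values 10, 16, 13; t = 16 is not < p = 13  false
#4 p + q = 13 + 10 = 23, not 25  false
#5 t = 16 > 14, so we need p ≤ 11; but p = 13 > 11  false
#6 w² + q² = 2² + 10² = 4 + 100 = 104  true
#7 q = 10 > 7, so we need p ≤ 11; but p = 13 > 11  false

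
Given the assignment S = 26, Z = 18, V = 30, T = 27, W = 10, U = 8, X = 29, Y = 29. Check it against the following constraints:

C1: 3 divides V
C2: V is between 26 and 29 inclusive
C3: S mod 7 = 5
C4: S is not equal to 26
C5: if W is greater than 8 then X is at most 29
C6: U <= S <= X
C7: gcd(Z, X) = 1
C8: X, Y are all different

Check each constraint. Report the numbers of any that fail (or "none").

C1: 30 / 3 = 10, so 3 divides 30 — holds.
C2: V = 30 is outside [26, 29] — does not hold.
C3: 26 mod 7 = 5 — holds.
C4: S = 26, but 26 is required to differ — does not hold.
C5: W = 10 > 8, so we need X ≤ 29; X = 29 ≤ 29 — holds.
C6: values 8 <= 26 <= 29 — holds.
C7: gcd(18, 29) = 1 — holds.
C8: X = Y = 29, not all different — does not hold.

No — constraints 2, 4, and 8 are not satisfied.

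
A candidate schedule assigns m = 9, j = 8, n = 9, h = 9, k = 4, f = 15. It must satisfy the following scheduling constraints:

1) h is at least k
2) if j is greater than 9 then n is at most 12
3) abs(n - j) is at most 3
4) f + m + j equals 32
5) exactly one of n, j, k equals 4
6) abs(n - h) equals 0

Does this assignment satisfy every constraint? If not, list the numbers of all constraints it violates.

1) h = 9, k = 4; 9 ≥ 4  holds
2) j = 8, not > 9; antecedent false, conditional vacuously true  holds
3) abs(9 - 8) = 1; 1 ≤ 3  holds
4) f + m + j = 15 + 9 + 8 = 32  holds
5) n=9, j=8, k=4; 1 of them equals 4  holds
6) abs(9 - 9) = 0  holds

The assignment satisfies every constraint.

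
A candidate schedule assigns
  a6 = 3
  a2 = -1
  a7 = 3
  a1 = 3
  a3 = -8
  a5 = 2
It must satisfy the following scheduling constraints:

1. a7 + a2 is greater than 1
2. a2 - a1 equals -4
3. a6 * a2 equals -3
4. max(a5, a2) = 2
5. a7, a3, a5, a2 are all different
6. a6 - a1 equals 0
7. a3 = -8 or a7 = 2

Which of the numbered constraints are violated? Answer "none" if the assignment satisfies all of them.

Yes — all constraints hold.

1. a7 + a2 = 3 + (-1) = 2; 2 > 1  holds
2. a2 - a1 = -1 - 3 = -4  holds
3. a6 * a2 = 3 * (-1) = -3  holds
4. max(2, -1) = 2  holds
5. values 3, -8, 2, -1 are pairwise distinct  holds
6. a6 - a1 = 3 - 3 = 0  holds
7. a3 = -8 = -8 (first disjunct)  holds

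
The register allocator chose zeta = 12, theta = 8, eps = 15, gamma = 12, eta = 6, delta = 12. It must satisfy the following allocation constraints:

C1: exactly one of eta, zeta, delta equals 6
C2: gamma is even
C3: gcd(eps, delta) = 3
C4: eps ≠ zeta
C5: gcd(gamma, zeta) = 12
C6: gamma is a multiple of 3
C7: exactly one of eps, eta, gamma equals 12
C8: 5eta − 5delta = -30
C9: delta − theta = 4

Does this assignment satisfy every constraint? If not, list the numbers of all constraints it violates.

No violations.

C1: eta=6, zeta=12, delta=12; 1 of them equals 6  ✓
C2: gamma = 12 is even  ✓
C3: gcd(15, 12) = 3  ✓
C4: eps = 15, zeta = 12; distinct  ✓
C5: gcd(12, 12) = 12  ✓
C6: 12 / 3 = 4, so 3 divides 12  ✓
C7: eps=15, eta=6, gamma=12; 1 of them equals 12  ✓
C8: 5eta − 5delta = 5(6) − 5(12) = -30  ✓
C9: delta − theta = 12 − 8 = 4  ✓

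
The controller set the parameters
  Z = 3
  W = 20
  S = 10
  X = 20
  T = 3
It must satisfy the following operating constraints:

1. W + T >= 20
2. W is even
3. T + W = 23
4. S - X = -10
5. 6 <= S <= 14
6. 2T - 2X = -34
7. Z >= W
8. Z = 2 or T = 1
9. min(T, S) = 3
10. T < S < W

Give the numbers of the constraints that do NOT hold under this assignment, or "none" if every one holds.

The assignment fails constraints 7, 8.

1. W + T = 20 + 3 = 23; 23 ≥ 20  ✓
2. W = 20 is even  ✓
3. T + W = 3 + 20 = 23  ✓
4. S - X = 10 - 20 = -10  ✓
5. S = 10 lies in [6, 14]  ✓
6. 2T - 2X = 2(3) - 2(20) = -34  ✓
7. Z = 3, W = 20; 3 < 20 (want ≥)  ✗
8. Z = 3 ≠ 2 and T = 3 ≠ 1; both disjuncts false  ✗
9. min(3, 10) = 3  ✓
10. values 3 < 10 < 20  ✓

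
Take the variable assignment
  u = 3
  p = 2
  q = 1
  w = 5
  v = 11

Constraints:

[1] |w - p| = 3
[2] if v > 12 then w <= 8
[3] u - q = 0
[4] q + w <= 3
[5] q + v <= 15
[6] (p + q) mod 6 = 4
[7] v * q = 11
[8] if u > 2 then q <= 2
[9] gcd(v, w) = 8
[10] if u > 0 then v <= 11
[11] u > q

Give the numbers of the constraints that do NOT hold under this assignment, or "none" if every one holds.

[1] |5 - 2| = 3  true
[2] v = 11, not > 12; antecedent false, conditional vacuously true  true
[3] u - q = 3 - 1 = 2, not 0  false
[4] q + w = 1 + 5 = 6; 6 > 3, bound 3 not met  false
[5] q + v = 1 + 11 = 12; 12 ≤ 15  true
[6] p + q = 3; 3 mod 6 = 3, not 4  false
[7] v * q = 11 * 1 = 11  true
[8] u = 3 > 2, so we need q ≤ 2; q = 1 ≤ 2  true
[9] gcd(11, 5) = 1, not 8  false
[10] u = 3 > 0, so we need v ≤ 11; v = 11 ≤ 11  true
[11] u = 3, q = 1; 3 > 1  true

Constraints 3, 4, 6, and 9 are violated.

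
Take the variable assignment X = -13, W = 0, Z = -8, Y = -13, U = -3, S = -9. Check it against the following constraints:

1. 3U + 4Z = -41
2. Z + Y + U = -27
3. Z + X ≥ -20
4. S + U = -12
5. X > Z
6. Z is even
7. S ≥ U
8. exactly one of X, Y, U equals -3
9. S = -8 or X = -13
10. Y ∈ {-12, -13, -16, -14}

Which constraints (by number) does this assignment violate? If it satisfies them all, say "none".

1. 3U + 4Z = 3(-3) + 4(-8) = -41 — holds.
2. Z + Y + U = -8 + (-13) + (-3) = -24, not -27 — does not hold.
3. Z + X = -8 + (-13) = -21; -21 < -20, bound -20 not met — does not hold.
4. S + U = -9 + (-3) = -12 — holds.
5. X = -13, Z = -8; -13 ≤ -8 (want >) — does not hold.
6. Z = -8 is even — holds.
7. S = -9, U = -3; -9 < -3 (want ≥) — does not hold.
8. X=-13, Y=-13, U=-3; 1 of them equals -3 — holds.
9. S = -9 ≠ -8, but X = -13 = -13 (second disjunct) — holds.
10. Y = -13 is in {-12, -13, -16, -14} — holds.

Violated: 2, 3, 5, 7.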